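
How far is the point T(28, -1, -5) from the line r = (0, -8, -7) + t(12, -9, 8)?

2√137

Direction vector d = (12, -9, 8).
AP = (28, 7, 2), and AP × d = (74, -200, -336).
|AP × d|² = 158372 and |d|² = 289, so the distance is √(158372/289) = √548 = 2√137.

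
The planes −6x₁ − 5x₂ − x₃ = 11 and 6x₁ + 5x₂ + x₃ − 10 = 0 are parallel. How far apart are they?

Divide the second equation by -1 to match normals: −6x₁ − 5x₂ − x₃ = -10.
Both planes have normal n = (−6, −5, −1), |n| = √62. Any point on the first plane is at distance |(-10) − 11|/|n| = 21/√62 = 21√62/62 from the second.

21/√62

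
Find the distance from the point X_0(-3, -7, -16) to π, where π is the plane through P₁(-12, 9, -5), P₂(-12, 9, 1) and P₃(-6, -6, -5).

13√29/29

P₁P₂ = (0, 0, 6) and P₁P₃ = (6, -15, 0), so a normal is n = P₁P₂ × P₁P₃ = (90, 36, 0).
Then n·(-3, -7, -16) - (-756) = 234.
|n| = √(8100 + 1296 + 0) = 18√29, so the distance is |234|/(18√29) = 13/√29.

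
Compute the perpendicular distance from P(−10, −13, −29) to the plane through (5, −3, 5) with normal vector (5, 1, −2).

17√30/30

The plane has equation n·(r − (5, −3, 5)) = 0, i.e. n·r = 12.
Then n·(−10, −13, −29) − 12 = −17.
|n| = √(25 + 1 + 4) = √30, so the distance is |-17|/√30 = 17√30/30.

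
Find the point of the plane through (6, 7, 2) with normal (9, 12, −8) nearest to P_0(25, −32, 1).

(34, -20, -7)

The perpendicular from P_0 has direction n = (9, 12, −8): r = (25, −32, 1) + t(9, 12, −8).
Substitute into the plane: n·(P_0 + tn) = 122 gives -167 + 289t = 122, so t = 1.
Foot = (25, −32, 1) + 1·(9, 12, −8) = (34, −20, −7).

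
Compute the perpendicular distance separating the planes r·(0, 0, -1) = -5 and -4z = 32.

Divide the second equation by 4 to match normals: -z = 8.
Both planes have normal n = (0, 0, -1), |n| = 1. Any point on the first plane is at distance |8 − (-5)|/|n| = 13/1 = 13 from the second.

13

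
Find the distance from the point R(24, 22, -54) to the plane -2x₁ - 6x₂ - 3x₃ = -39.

3

Normal vector n = (-2, -6, -3), and n·(24, 22, -54) - (-39) = 21.
|n| = √(4 + 36 + 9) = 7, so the distance is |21|/7 = 3.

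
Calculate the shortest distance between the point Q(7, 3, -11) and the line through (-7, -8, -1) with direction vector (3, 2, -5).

Direction vector d = (3, 2, -5).
AP = (14, 11, -10); AP·d = 114, |AP|² = 417, |d|² = 38.
distance² = |AP|² − (AP·d)²/|d|² = 417 − 12996/38 = 75, so the distance is 5√3.

5√3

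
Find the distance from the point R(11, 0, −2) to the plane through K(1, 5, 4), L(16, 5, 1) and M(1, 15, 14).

5/√51

KL = (15, 0, −3) and KM = (0, 10, 10), so a normal is n = KL × KM = (30, −150, 150).
Then n·(11, 0, −2) − (−120) = 150.
|n| = √(900 + 22500 + 22500) = 30√51, so the distance is |150|/(30√51) = 5/√51.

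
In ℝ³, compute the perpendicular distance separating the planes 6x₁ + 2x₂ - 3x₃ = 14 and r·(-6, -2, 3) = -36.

22/7

Divide the second equation by -1 to match normals: 6x₁ + 2x₂ - 3x₃ = 36.
With common normal n = (6, 2, -3) (|n| = 7), the distance is |14 − 36|/|n| = 22/7.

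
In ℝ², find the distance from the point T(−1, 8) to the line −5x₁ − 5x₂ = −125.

The normal to the line is n = (−5, −5) with |n| = 5√2.
|n·T − (-125)| = |-35 − (-125)| = 90, so the distance is 90/(5√2) = 9√2.

9√2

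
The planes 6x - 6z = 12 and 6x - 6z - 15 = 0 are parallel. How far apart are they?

1/(2√2)

With common normal n = (6, 0, -6) (|n| = 6√2), the distance is |12 − 15|/|n| = 3/(6√2) = 1/(2√2).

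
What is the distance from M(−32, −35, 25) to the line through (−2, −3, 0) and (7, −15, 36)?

√1873

A direction vector is d = (9, −12, 36).
AP = (−30, −32, 25); AP·d = 1014, |AP|² = 2549, |d|² = 1521.
distance² = |AP|² − (AP·d)²/|d|² = 2549 − 1028196/1521 = 1873, so the distance is √1873.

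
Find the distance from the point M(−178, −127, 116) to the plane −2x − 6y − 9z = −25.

d = |(-2)·(-178) + (-6)·(-127) + (-9)·116 − (-25)| / √(4 + 36 + 81) = |99| / 11 = 9.

9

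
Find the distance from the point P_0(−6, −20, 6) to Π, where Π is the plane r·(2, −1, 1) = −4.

Normal vector n = (2, −1, 1), and n·(−6, −20, 6) − (−4) = 18.
|n| = √(4 + 1 + 1) = √6, so the distance is |18|/√6 = 3√6.

3√6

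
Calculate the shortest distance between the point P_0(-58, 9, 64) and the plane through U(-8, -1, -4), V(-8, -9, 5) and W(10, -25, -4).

UV = (0, -8, 9) and UW = (18, -24, 0), so a normal is n = UV × UW = (216, 162, 144).
d = |216·(-58) + 162·9 + 144·64 − (-2466)| / √(46656 + 26244 + 20736) = |612| / 306 = 2.

2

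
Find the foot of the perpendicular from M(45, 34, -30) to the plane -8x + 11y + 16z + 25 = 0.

(37, 45, -14)

n = (-8, 11, 16), |n|² = 441, and n·M − (-25) = -441.
t = -441/441 = -1, so the foot is M − t·n = (45, 34, -30) − (-1)·(-8, 11, 16) = (37, 45, -14).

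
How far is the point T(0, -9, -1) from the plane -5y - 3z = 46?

2/√34

Normal vector n = (0, -5, -3), and n·(0, -9, -1) - 46 = 2.
|n| = √(0 + 25 + 9) = √34, so the distance is |2|/√34 = 2/√34.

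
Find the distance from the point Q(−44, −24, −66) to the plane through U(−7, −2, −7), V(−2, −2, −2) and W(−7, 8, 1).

UV = (5, 0, 5) and UW = (0, 10, 8), so a normal is n = UV × UW = (−50, −40, 50).
Then n·(−44, −24, −66) − 80 = −220.
|n| = √(2500 + 1600 + 2500) = 10√66, so the distance is |-220|/(10√66) = 22/√66.

22/√66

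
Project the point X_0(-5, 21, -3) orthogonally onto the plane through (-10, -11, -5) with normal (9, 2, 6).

n = (9, 2, 6), |n|² = 121, and n·X_0 − (-142) = 121.
t = 121/121 = 1, so the foot is X_0 − t·n = (-5, 21, -3) − 1·(9, 2, 6) = (-14, 19, -9).

(-14, 19, -9)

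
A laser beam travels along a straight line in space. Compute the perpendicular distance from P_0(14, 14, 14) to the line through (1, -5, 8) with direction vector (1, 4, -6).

Direction vector d = (1, 4, -6).
AP = (13, 19, 6); AP·d = 53, |AP|² = 566, |d|² = 53.
distance² = |AP|² − (AP·d)²/|d|² = 566 − 2809/53 = 513, so the distance is 3√57.

3√57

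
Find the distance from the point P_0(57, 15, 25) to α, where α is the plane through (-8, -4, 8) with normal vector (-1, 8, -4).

The plane has equation n·(r − (-8, -4, 8)) = 0, i.e. n·r = -56.
Then n·(57, 15, 25) - (-56) = 19.
|n| = √(1 + 64 + 16) = 9, so the distance is |19|/9 = 19/9.

19/9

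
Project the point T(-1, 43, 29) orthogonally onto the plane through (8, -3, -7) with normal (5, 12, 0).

(-16, 7, 29)

n = (5, 12, 0), |n|² = 169, and n·T − 4 = 507.
t = 507/169 = 3, so the foot is T − t·n = (-1, 43, 29) − 3·(5, 12, 0) = (-16, 7, 29).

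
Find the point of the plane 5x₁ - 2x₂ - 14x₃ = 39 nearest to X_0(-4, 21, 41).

The perpendicular from X_0 has direction n = (5, -2, -14): r = (-4, 21, 41) + t(5, -2, -14).
Substitute into the plane: n·(X_0 + tn) = 39 gives -636 + 225t = 39, so t = 3.
Foot = (-4, 21, 41) + 3·(5, -2, -14) = (11, 15, -1).

(11, 15, -1)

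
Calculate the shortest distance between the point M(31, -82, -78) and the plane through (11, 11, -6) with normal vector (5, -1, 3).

23/√35

The plane has equation n·(r − (11, 11, -6)) = 0, i.e. n·r = 26.
d = |5·31 + (-1)·(-82) + 3·(-78) − 26| / √(25 + 1 + 9) = |-23| / √35 = 23√35/35.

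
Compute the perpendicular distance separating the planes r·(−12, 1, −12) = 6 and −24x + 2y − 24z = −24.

Divide the second equation by 2 to match normals: −12x + y − 12z = -12.
Both planes have normal n = (−12, 1, −12), |n| = 17. Any point on the first plane is at distance |(-12) − 6|/|n| = 18/17 from the second.

18/17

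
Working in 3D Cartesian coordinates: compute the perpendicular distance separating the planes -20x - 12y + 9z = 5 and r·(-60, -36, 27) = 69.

18/25

Divide the second equation by 3 to match normals: -20x - 12y + 9z = 23.
Both planes have normal n = (-20, -12, 9), |n| = 25. Any point on the first plane is at distance |23 − 5|/|n| = 18/25 from the second.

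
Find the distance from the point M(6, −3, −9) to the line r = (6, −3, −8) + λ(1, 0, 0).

Direction vector d = (1, 0, 0).
AP = (0, 0, −1); AP·d = 0, |AP|² = 1, |d|² = 1.
distance² = |AP|² − (AP·d)²/|d|² = 1 − 0/1 = 1, so the distance is 1.

1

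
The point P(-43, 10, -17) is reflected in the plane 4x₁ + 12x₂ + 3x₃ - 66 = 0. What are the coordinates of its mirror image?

n = (4, 12, 3), |n|² = 169, n·P − 66 = -169, so t = -169/169 = -1.
Foot F = P − (-1)·n = (-39, 22, -14); the reflection is 2F − P = (-35, 34, -11).

(-35, 34, -11)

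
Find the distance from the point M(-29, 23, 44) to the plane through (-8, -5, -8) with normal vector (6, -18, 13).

2

The plane has equation n·(r − (-8, -5, -8)) = 0, i.e. n·r = -62.
Then n·(-29, 23, 44) - (-62) = 46.
|n| = √(36 + 324 + 169) = 23, so the distance is |46|/23 = 2.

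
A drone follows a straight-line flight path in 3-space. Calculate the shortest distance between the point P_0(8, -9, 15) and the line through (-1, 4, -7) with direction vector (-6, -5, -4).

Direction vector d = (-6, -5, -4).
AP = (9, -13, 22), and AP × d = (162, -96, -123).
|AP × d|² = 50589 and |d|² = 77, so the distance is √(50589/77) = √657 = 3√73.

3√73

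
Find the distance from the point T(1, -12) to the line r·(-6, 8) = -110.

The normal to the line is n = (-6, 8) with |n| = 10.
|n·T − (-110)| = |-102 − (-110)| = 8, so the distance is 8/10 = 4/5.

4/5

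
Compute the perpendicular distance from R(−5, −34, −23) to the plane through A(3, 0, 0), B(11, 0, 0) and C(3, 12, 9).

AB = (8, 0, 0) and AC = (0, 12, 9), so a normal is n = AB × AC = (0, −72, 96).
d = |(-72)·(-34) + 96·(-23) − 0| / √(0 + 5184 + 9216) = |240| / 120 = 2.

2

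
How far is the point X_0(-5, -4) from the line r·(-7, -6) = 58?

The normal to the line is n = (-7, -6) with |n| = √85.
|n·X_0 − 58| = |59 − 58| = 1, so the distance is 1/√85.

√85/85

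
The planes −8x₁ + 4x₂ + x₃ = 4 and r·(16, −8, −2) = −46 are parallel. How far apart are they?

Divide the second equation by -2 to match normals: −8x₁ + 4x₂ + x₃ = 23.
Both planes have normal n = (−8, 4, 1), |n| = 9. Any point on the first plane is at distance |23 − 4|/|n| = 19/9 from the second.

19/9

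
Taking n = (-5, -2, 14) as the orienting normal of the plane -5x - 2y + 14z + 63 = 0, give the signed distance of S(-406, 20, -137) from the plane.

9

n·S − (-63) = 135.
|n| = 15, so the signed distance is 135/15 = 9.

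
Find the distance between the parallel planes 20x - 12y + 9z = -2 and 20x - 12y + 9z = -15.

Both planes have normal n = (20, -12, 9), |n| = 25. Any point on the first plane is at distance |(-15) − (-2)|/|n| = 13/25 from the second.

13/25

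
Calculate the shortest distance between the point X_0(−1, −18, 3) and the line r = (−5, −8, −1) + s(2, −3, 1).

Direction vector d = (2, −3, 1).
AP = (4, −10, 4), and AP × d = (2, 4, 8).
|AP × d|² = 84 and |d|² = 14, so the distance is √(84/14) = √6.

√6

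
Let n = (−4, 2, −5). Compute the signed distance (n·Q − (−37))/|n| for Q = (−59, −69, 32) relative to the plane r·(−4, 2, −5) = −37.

n·Q − (-37) = -25.
|n| = 3√5, so the signed distance is -5√5/3.

-5√5/3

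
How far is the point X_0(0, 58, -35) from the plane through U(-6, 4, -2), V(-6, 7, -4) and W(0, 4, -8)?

27√22/22

UV = (0, 3, -2) and UW = (6, 0, -6), so a normal is n = UV × UW = (-18, -12, -18).
d = |(-18)·0 + (-12)·58 + (-18)·(-35) − 96| / √(324 + 144 + 324) = |-162| / (6√22) = 27/√22.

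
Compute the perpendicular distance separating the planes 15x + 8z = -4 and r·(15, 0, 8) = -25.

21/17

With common normal n = (15, 0, 8) (|n| = 17), the distance is |(-4) − (-25)|/|n| = 21/17.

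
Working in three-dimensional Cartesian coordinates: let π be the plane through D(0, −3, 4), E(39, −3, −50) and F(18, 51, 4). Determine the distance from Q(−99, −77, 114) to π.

DE = (39, 0, −54) and DF = (18, 54, 0), so a normal is n = DE × DF = (2916, −972, 2106).
n = (2916, −972, 2106); n·P − 11340 = 14904; |n| = 3726; distance = 14904/3726 = 4.

4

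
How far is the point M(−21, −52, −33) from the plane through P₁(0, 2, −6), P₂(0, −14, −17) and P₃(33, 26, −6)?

2/7

P₁P₂ = (0, −16, −11) and P₁P₃ = (33, 24, 0), so a normal is n = P₁P₂ × P₁P₃ = (264, −363, 528).
Then n·(−21, −52, −33) − (−3894) = −198.
|n| = √(69696 + 131769 + 278784) = 693, so the distance is |-198|/693 = 2/7.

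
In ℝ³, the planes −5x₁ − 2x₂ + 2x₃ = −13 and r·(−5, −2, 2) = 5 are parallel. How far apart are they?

With common normal n = (−5, −2, 2) (|n| = √33), the distance is |(-13) − 5|/|n| = 18/√33 = 6√33/11.

6√33/11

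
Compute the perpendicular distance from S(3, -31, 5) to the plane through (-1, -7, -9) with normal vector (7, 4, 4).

The plane has equation n·(r − (-1, -7, -9)) = 0, i.e. n·r = -71.
Then n·(3, -31, 5) - (-71) = -12.
|n| = √(49 + 16 + 16) = 9, so the distance is |-12|/9 = 4/3.

4/3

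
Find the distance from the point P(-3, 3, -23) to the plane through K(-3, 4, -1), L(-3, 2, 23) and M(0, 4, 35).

2

KL = (0, -2, 24) and KM = (3, 0, 36), so a normal is n = KL × KM = (-72, 72, 6).
n = (-72, 72, 6); n·P − 498 = -204; |n| = 102; distance = 204/102 = 2.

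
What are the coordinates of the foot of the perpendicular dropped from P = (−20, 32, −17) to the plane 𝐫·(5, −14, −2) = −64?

The perpendicular from P has direction n = (5, −14, −2): r = (−20, 32, −17) + λ(5, −14, −2).
Substitute into the plane: n·(P + λn) = -64 gives -514 + 225λ = -64, so λ = 2.
Foot = (−20, 32, −17) + 2·(5, −14, −2) = (−10, 4, −21).

(-10, 4, -21)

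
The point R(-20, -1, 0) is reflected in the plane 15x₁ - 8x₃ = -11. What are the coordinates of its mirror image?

n = (15, 0, -8), |n|² = 289, n·R − (-11) = -289, so t = -289/289 = -1.
Foot F = R − (-1)·n = (-5, -1, -8); the reflection is 2F − R = (10, -1, -16).

(10, -1, -16)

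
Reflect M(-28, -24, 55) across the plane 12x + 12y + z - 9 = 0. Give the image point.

(20, 24, 59)

n = (12, 12, 1), |n|² = 289, n·M − 9 = -578, so t = -578/289 = -2.
Foot F = M − (-2)·n = (-4, 0, 57); the reflection is 2F − M = (20, 24, 59).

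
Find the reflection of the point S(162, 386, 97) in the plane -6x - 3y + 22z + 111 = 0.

n = (-6, -3, 22), |n|² = 529, n·S − (-111) = 115, so t = 115/529 = 5/23.
Foot F = S − (5/23)·n = (3756/23, 8893/23, 2121/23); the reflection is 2F − S = (3786/23, 8908/23, 2011/23).

(3786/23, 8908/23, 2011/23)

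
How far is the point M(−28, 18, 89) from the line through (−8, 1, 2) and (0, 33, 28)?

√4289

A direction vector is d = (8, 32, 26).
AP = (−20, 17, 87), and AP × d = (−2342, 1216, −776).
|AP × d|² = 7565796 and |d|² = 1764, so the distance is √(7565796/1764) = √4289.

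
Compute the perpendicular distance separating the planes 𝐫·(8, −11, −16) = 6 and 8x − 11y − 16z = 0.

2/7

Both planes have normal n = (8, −11, −16), |n| = 21. Any point on the first plane is at distance |0 − 6|/|n| = 6/21 = 2/7 from the second.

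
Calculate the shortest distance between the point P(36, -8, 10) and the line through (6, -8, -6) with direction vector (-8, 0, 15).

34

Direction vector d = (-8, 0, 15).
AP = (30, 0, 16), and AP × d = (0, -578, 0).
|AP × d|² = 334084 and |d|² = 289, so the distance is √(334084/289) = √1156 = 34.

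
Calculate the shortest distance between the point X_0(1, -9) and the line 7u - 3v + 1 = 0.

d = |7·1 + (-3)·(-9) − (-1)| / √(49 + 9) = |35|/√58 = 35/√58.

35/√58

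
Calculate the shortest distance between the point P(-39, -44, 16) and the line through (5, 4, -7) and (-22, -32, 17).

√145

A direction vector is d = (-27, -36, 24).
AP = (-44, -48, 23); AP·d = 3468, |AP|² = 4769, |d|² = 2601.
distance² = |AP|² − (AP·d)²/|d|² = 4769 − 12027024/2601 = 145, so the distance is √145.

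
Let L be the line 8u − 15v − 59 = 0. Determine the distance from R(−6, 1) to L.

d = |8·(-6) + (-15)·1 − 59| / √(64 + 225) = |-122|/17 = 122/17.

122/17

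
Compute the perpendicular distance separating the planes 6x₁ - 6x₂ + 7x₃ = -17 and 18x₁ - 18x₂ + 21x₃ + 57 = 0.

2/11

Divide the second equation by 3 to match normals: 6x₁ - 6x₂ + 7x₃ = -19.
Both planes have normal n = (6, -6, 7), |n| = 11. Any point on the first plane is at distance |(-19) − (-17)|/|n| = 2/11 from the second.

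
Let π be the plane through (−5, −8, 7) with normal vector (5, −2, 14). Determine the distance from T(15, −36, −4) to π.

2/15

The plane has equation n·(r − (−5, −8, 7)) = 0, i.e. n·r = 89.
Then n·(15, −36, −4) − 89 = 2.
|n| = √(25 + 4 + 196) = 15, so the distance is |2|/15 = 2/15.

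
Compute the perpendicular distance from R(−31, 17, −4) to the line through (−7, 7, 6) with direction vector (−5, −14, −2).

2√194

Direction vector d = (−5, −14, −2).
AP = (−24, 10, −10); AP·d = 0, |AP|² = 776, |d|² = 225.
distance² = |AP|² − (AP·d)²/|d|² = 776 − 0/225 = 776, so the distance is 2√194.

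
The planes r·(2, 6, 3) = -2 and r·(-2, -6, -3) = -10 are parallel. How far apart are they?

12/7

Divide the second equation by -1 to match normals: 2x + 6y + 3z = 10.
With common normal n = (2, 6, 3) (|n| = 7), the distance is |(-2) − 10|/|n| = 12/7.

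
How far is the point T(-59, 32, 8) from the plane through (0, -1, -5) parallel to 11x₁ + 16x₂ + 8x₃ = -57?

Parallel planes share the normal n = (11, 16, 8); since (0, -1, -5) lies on the plane, its equation is 11x₁ + 16x₂ + 8x₃ = -56.
n = (11, 16, 8); n·P − (-56) = -17; |n| = 21; distance = 17/21.

17/21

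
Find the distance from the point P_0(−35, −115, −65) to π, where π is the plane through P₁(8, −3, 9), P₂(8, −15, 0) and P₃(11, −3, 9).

P₁P₂ = (0, −12, −9) and P₁P₃ = (3, 0, 0), so a normal is n = P₁P₂ × P₁P₃ = (0, −27, 36).
d = |(-27)·(-115) + 36·(-65) − 405| / √(0 + 729 + 1296) = |360| / 45 = 8.

8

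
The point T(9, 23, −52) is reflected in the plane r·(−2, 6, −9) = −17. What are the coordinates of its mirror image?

(29, -37, 38)

n = (−2, 6, −9), |n|² = 121, n·T − (-17) = 605, so t = 605/121 = 5.
Foot F = T − 5·n = (19, −7, −7); the reflection is 2F − T = (29, −37, 38).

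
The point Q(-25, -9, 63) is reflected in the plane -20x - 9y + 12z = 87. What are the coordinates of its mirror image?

(55, 27, 15)

With n = (-20, -9, 12), the signed offset is (n·Q − 87)/|n|² = 1250/625 = 2.
Q' = Q − 2t·n = (-25, -9, 63) − 4·(-20, -9, 12) = (55, 27, 15).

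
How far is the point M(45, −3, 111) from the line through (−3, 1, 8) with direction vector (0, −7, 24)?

Direction vector d = (0, −7, 24).
AP = (48, −4, 103), and AP × d = (625, −1152, −336).
|AP × d|² = 1830625 and |d|² = 625, so the distance is √(1830625/625) = √2929.

√2929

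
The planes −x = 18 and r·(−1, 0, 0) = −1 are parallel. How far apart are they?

Both planes have normal n = (−1, 0, 0), |n| = 1. Any point on the first plane is at distance |(-1) − 18|/|n| = 19/1 = 19 from the second.

19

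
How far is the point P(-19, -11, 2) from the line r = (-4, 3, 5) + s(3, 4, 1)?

Direction vector d = (3, 4, 1).
AP = (-15, -14, -3), and AP × d = (-2, 6, -18).
|AP × d|² = 364 and |d|² = 26, so the distance is √(364/26) = √14.

√14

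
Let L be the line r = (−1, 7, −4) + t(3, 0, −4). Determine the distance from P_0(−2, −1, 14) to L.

2√41

Direction vector d = (3, 0, −4).
AP = (−1, −8, 18), and AP × d = (32, 50, 24).
|AP × d|² = 4100 and |d|² = 25, so the distance is √(4100/25) = √164 = 2√41.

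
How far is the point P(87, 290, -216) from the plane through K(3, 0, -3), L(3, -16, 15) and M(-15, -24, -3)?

KL = (0, -16, 18) and KM = (-18, -24, 0), so a normal is n = KL × KM = (432, -324, -288).
Then n·(87, 290, -216) - 2160 = 3672.
|n| = √(186624 + 104976 + 82944) = 612, so the distance is |3672|/612 = 6.

6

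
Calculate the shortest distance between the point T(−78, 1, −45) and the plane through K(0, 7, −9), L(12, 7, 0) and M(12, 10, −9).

18/13

KL = (12, 0, 9) and KM = (12, 3, 0), so a normal is n = KL × KM = (−27, 108, 36).
Then n·(−78, 1, −45) − 432 = 162.
|n| = √(729 + 11664 + 1296) = 117, so the distance is |162|/117 = 18/13.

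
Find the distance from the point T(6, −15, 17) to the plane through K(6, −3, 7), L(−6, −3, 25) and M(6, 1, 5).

KL = (−12, 0, 18) and KM = (0, 4, −2), so a normal is n = KL × KM = (−72, −24, −48).
d = |(-72)·6 + (-24)·(-15) + (-48)·17 − (-696)| / √(5184 + 576 + 2304) = |-192| / (24√14) = 8/√14.

4√14/7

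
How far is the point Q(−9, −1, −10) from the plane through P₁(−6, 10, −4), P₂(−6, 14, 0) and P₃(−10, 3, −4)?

P₁P₂ = (0, 4, 4) and P₁P₃ = (−4, −7, 0), so a normal is n = P₁P₂ × P₁P₃ = (28, −16, 16).
Then n·(−9, −1, −10) − (−392) = −4.
|n| = √(784 + 256 + 256) = 36, so the distance is |-4|/36 = 1/9.

1/9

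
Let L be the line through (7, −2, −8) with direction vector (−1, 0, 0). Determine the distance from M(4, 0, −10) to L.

2√2

Direction vector d = (−1, 0, 0).
AP = (−3, 2, −2), and AP × d = (0, 2, 2).
|AP × d|² = 8 and |d|² = 1, so the distance is √8 = 2√2.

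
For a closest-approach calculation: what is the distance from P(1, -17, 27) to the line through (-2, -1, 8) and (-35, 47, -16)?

√185

A direction vector is d = (-33, 48, -24).
AP = (3, -16, 19); AP·d = -1323, |AP|² = 626, |d|² = 3969.
distance² = |AP|² − (AP·d)²/|d|² = 626 − 1750329/3969 = 185, so the distance is √185.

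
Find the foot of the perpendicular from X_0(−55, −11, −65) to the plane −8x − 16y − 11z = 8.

(-31, 37, -32)

The perpendicular from X_0 has direction n = (−8, −16, −11): r = (−55, −11, −65) + λ(−8, −16, −11).
Substitute into the plane: n·(X_0 + λn) = 8 gives 1331 + 441λ = 8, so λ = -3.
Foot = (−55, −11, −65) + (-3)·(−8, −16, −11) = (−31, 37, −32).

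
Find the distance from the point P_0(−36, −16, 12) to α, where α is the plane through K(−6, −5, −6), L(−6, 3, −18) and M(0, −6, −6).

KL = (0, 8, −12) and KM = (6, −1, 0), so a normal is n = KL × KM = (−12, −72, −48).
d = |(-12)·(-36) + (-72)·(-16) + (-48)·12 − 720| / √(144 + 5184 + 2304) = |288| / (12√53) = 24√53/53.

24/√53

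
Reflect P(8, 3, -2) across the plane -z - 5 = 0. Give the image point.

n = (0, 0, -1), |n|² = 1, n·P − 5 = -3, so t = -3/1 = -3.
Foot F = P − (-3)·n = (8, 3, -5); the reflection is 2F − P = (8, 3, -8).

(8, 3, -8)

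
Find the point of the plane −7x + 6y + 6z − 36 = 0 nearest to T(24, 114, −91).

The perpendicular from T has direction n = (−7, 6, 6): r = (24, 114, −91) + t(−7, 6, 6).
Substitute into the plane: n·(T + tn) = 36 gives -30 + 121t = 36, so t = 6/11.
Foot = (24, 114, −91) + (6/11)·(−7, 6, 6) = (222/11, 1290/11, −965/11).

(222/11, 1290/11, -965/11)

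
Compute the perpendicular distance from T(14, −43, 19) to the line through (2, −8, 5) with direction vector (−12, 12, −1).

√409

Direction vector d = (−12, 12, −1).
AP = (12, −35, 14); AP·d = -578, |AP|² = 1565, |d|² = 289.
distance² = |AP|² − (AP·d)²/|d|² = 1565 − 334084/289 = 409, so the distance is √409.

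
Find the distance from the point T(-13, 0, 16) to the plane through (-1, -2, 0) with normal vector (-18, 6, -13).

The plane has equation n·(r − (-1, -2, 0)) = 0, i.e. n·r = 6.
d = |(-18)·(-13) + 6·0 + (-13)·16 − 6| / √(324 + 36 + 169) = |20| / 23 = 20/23.

20/23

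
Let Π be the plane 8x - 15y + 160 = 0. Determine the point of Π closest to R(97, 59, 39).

n = (8, -15, 0), |n|² = 289, and n·R − (-160) = 51.
t = 51/289 = 3/17, so the foot is R − t·n = (97, 59, 39) − (3/17)·(8, -15, 0) = (1625/17, 1048/17, 39).

(1625/17, 1048/17, 39)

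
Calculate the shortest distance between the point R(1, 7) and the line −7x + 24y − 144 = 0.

The normal to the line is n = (−7, 24) with |n| = 25.
|n·R − 144| = |161 − 144| = 17, so the distance is 17/25.

17/25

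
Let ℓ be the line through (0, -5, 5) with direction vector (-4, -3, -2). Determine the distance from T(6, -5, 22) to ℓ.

√209

Direction vector d = (-4, -3, -2).
AP = (6, 0, 17), and AP × d = (51, -56, -18).
|AP × d|² = 6061 and |d|² = 29, so the distance is √(6061/29) = √209.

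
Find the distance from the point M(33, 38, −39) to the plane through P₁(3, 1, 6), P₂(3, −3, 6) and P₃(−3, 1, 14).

P₁P₂ = (0, −4, 0) and P₁P₃ = (−6, 0, 8), so a normal is n = P₁P₂ × P₁P₃ = (−32, 0, −24).
Then n·(33, 38, −39) − (−240) = 120.
|n| = √(1024 + 0 + 576) = 40, so the distance is |120|/40 = 3.

3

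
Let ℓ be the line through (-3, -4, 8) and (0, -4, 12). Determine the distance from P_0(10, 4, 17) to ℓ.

A direction vector is d = (3, 0, 4).
AP = (13, 8, 9); AP·d = 75, |AP|² = 314, |d|² = 25.
distance² = |AP|² − (AP·d)²/|d|² = 314 − 5625/25 = 89, so the distance is √89.

√89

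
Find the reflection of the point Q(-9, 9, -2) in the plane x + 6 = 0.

(-3, 9, -2)

With n = (1, 0, 0), the signed offset is (n·Q − (-6))/|n|² = -3/1 = -3.
Q' = Q − 2t·n = (-9, 9, -2) − (-6)·(1, 0, 0) = (-3, 9, -2).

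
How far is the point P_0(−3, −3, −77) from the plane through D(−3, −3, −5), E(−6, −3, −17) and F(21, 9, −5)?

8

DE = (−3, 0, −12) and DF = (24, 12, 0), so a normal is n = DE × DF = (144, −288, −36).
n = (144, −288, −36); n·P − 612 = 2592; |n| = 324; distance = 2592/324 = 8.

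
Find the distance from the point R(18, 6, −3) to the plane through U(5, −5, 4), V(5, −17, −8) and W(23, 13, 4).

UV = (0, −12, −12) and UW = (18, 18, 0), so a normal is n = UV × UW = (216, −216, 216).
Then n·(18, 6, −3) − 3024 = −1080.
|n| = √(46656 + 46656 + 46656) = 216√3, so the distance is |-1080|/(216√3) = 5√3/3.

5√3/3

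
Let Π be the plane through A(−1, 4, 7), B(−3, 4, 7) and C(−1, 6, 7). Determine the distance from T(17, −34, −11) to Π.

AB = (−2, 0, 0) and AC = (0, 2, 0), so a normal is n = AB × AC = (0, 0, −4).
Then n·(17, −34, −11) − (−28) = 72.
|n| = √(0 + 0 + 16) = 4, so the distance is |72|/4 = 18.

18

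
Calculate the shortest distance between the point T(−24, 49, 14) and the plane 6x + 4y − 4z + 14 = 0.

5/√17

n = (6, 4, −4); n·P − (-14) = 10; |n| = 2√17; distance = 10/(2√17) = 5√17/17.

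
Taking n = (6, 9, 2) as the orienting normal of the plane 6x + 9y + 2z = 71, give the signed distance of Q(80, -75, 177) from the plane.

n·Q − 71 = 88.
|n| = 11, so the signed distance is 88/11 = 8.

8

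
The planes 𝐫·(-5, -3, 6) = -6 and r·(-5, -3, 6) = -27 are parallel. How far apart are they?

With common normal n = (-5, -3, 6) (|n| = √70), the distance is |(-6) − (-27)|/|n| = 21/√70 = 3√70/10.

3√70/10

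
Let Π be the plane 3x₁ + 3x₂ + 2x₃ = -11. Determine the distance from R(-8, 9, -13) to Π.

6√22/11

Normal vector n = (3, 3, 2), and n·(-8, 9, -13) - (-11) = -12.
|n| = √(9 + 9 + 4) = √22, so the distance is |-12|/√22 = 6√22/11.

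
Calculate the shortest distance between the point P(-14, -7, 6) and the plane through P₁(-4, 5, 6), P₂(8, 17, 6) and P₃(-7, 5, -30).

P₁P₂ = (12, 12, 0) and P₁P₃ = (-3, 0, -36), so a normal is n = P₁P₂ × P₁P₃ = (-432, 432, 36).
d = |(-432)·(-14) + 432·(-7) + 36·6 − 4104| / √(186624 + 186624 + 1296) = |-864| / 612 = 24/17.

24/17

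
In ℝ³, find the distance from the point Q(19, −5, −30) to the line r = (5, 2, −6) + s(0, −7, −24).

Direction vector d = (0, −7, −24).
AP = (14, −7, −24); AP·d = 625, |AP|² = 821, |d|² = 625.
distance² = |AP|² − (AP·d)²/|d|² = 821 − 390625/625 = 196, so the distance is 14.

14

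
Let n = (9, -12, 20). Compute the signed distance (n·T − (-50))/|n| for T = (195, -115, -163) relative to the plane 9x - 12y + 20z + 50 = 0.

n·T − (-50) = -75.
|n| = 25, so the signed distance is -75/25 = -3.

-3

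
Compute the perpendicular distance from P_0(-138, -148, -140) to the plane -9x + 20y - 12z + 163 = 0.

5

n = (-9, 20, -12); n·P − (-163) = 125; |n| = 25; distance = 125/25 = 5.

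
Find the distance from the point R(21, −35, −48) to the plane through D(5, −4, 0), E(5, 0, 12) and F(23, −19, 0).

10/√65

DE = (0, 4, 12) and DF = (18, −15, 0), so a normal is n = DE × DF = (180, 216, −72).
d = |180·21 + 216·(-35) + (-72)·(-48) − 36| / √(32400 + 46656 + 5184) = |-360| / (36√65) = 10/√65.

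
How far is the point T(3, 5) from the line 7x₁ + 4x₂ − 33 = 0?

8√65/65

The normal to the line is n = (7, 4) with |n| = √65.
|n·T − 33| = |41 − 33| = 8, so the distance is 8/√65.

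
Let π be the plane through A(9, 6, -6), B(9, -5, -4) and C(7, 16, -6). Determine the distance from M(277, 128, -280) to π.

6

AB = (0, -11, 2) and AC = (-2, 10, 0), so a normal is n = AB × AC = (-20, -4, -22).
d = |(-20)·277 + (-4)·128 + (-22)·(-280) − (-72)| / √(400 + 16 + 484) = |180| / 30 = 6.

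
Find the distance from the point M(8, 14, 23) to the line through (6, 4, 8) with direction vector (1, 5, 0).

15

Direction vector d = (1, 5, 0).
AP = (2, 10, 15), and AP × d = (-75, 15, 0).
|AP × d|² = 5850 and |d|² = 26, so the distance is √(5850/26) = √225 = 15.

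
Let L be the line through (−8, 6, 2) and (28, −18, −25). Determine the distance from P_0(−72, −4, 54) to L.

2√569

A direction vector is d = (36, −24, −27).
AP = (−64, −10, 52), and AP × d = (1518, 144, 1896).
|AP × d|² = 5919876 and |d|² = 2601, so the distance is √(5919876/2601) = √2276 = 2√569.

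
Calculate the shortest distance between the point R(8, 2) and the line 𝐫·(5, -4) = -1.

The normal to the line is n = (5, -4) with |n| = √41.
|n·R − (-1)| = |32 − (-1)| = 33, so the distance is 33/√41.

33/√41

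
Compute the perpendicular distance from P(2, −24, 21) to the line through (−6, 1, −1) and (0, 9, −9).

A direction vector is d = (6, 8, −8).
AP = (8, −25, 22), and AP × d = (24, 196, 214).
|AP × d|² = 84788 and |d|² = 164, so the distance is √(84788/164) = √517.

√517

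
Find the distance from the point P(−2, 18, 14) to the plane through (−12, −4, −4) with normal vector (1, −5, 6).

The plane has equation n·(r − (−12, −4, −4)) = 0, i.e. n·r = -16.
Then n·(−2, 18, 14) − (−16) = 8.
|n| = √(1 + 25 + 36) = √62, so the distance is |8|/√62 = 4√62/31.

8/√62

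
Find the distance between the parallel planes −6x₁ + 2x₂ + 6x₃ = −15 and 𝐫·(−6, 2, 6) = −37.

Both planes have normal n = (−6, 2, 6), |n| = 2√19. Any point on the first plane is at distance |(-37) − (-15)|/|n| = 22/(2√19) = 11/√19 from the second.

11/√19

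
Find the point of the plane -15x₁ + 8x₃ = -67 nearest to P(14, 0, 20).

(253/17, 0, 332/17)

n = (-15, 0, 8), |n|² = 289, and n·P − (-67) = 17.
t = 17/289 = 1/17, so the foot is P − t·n = (14, 0, 20) − (1/17)·(-15, 0, 8) = (253/17, 0, 332/17).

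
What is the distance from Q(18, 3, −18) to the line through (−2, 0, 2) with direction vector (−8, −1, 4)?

Direction vector d = (−8, −1, 4).
AP = (20, 3, −20); AP·d = -243, |AP|² = 809, |d|² = 81.
distance² = |AP|² − (AP·d)²/|d|² = 809 − 59049/81 = 80, so the distance is 4√5.

4√5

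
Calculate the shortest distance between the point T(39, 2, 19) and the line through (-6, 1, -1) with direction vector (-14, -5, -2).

√401

Direction vector d = (-14, -5, -2).
AP = (45, 1, 20); AP·d = -675, |AP|² = 2426, |d|² = 225.
distance² = |AP|² − (AP·d)²/|d|² = 2426 − 455625/225 = 401, so the distance is √401.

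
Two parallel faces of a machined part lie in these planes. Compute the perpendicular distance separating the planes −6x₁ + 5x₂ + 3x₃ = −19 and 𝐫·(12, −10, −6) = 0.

19√70/70

Divide the second equation by -2 to match normals: −6x₁ + 5x₂ + 3x₃ = 0.
With common normal n = (−6, 5, 3) (|n| = √70), the distance is |(-19) − 0|/|n| = 19/√70 = 19√70/70.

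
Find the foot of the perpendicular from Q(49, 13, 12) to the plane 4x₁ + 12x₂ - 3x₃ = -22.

(41, -11, 18)

The perpendicular from Q has direction n = (4, 12, -3): r = (49, 13, 12) + μ(4, 12, -3).
Substitute into the plane: n·(Q + μn) = -22 gives 316 + 169μ = -22, so μ = -2.
Foot = (49, 13, 12) + (-2)·(4, 12, -3) = (41, -11, 18).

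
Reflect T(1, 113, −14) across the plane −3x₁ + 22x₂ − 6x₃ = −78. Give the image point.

n = (−3, 22, −6), |n|² = 529, n·T − (-78) = 2645, so t = 2645/529 = 5.
Foot F = T − 5·n = (16, 3, 16); the reflection is 2F − T = (31, −107, 46).

(31, -107, 46)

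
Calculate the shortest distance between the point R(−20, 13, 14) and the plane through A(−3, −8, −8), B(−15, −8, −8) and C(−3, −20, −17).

AB = (−12, 0, 0) and AC = (0, −12, −9), so a normal is n = AB × AC = (0, −108, 144).
n = (0, −108, 144); n·P − (-288) = 900; |n| = 180; distance = 900/180 = 5.

5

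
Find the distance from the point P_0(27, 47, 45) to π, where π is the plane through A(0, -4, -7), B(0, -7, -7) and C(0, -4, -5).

AB = (0, -3, 0) and AC = (0, 0, 2), so a normal is n = AB × AC = (-6, 0, 0).
d = |(-6)·27 − 0| / √(36 + 0 + 0) = |-162| / 6 = 27.

27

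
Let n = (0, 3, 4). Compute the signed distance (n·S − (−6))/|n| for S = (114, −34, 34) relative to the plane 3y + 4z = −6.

n·S − (-6) = 40.
|n| = 5, so the signed distance is 40/5 = 8.

8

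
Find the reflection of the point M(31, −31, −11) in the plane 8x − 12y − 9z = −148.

(-17, 41, 43)

n = (8, −12, −9), |n|² = 289, n·M − (-148) = 867, so t = 867/289 = 3.
Foot F = M − 3·n = (7, 5, 16); the reflection is 2F − M = (−17, 41, 43).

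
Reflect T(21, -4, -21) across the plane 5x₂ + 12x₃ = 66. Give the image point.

n = (0, 5, 12), |n|² = 169, n·T − 66 = -338, so t = -338/169 = -2.
Foot F = T − (-2)·n = (21, 6, 3); the reflection is 2F − T = (21, 16, 27).

(21, 16, 27)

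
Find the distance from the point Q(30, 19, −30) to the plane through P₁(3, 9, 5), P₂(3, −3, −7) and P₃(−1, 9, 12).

1

P₁P₂ = (0, −12, −12) and P₁P₃ = (−4, 0, 7), so a normal is n = P₁P₂ × P₁P₃ = (−84, 48, −48).
Then n·(30, 19, −30) − (−60) = −108.
|n| = √(7056 + 2304 + 2304) = 108, so the distance is |-108|/108 = 1.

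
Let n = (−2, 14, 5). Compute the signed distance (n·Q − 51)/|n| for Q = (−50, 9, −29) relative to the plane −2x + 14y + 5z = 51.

n·Q − 51 = 30.
|n| = 15, so the signed distance is 30/15 = 2.

2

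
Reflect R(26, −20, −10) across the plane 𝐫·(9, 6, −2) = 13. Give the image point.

n = (9, 6, −2), |n|² = 121, n·R − 13 = 121, so t = 121/121 = 1.
Foot F = R − 1·n = (17, −26, −8); the reflection is 2F − R = (8, −32, −6).

(8, -32, -6)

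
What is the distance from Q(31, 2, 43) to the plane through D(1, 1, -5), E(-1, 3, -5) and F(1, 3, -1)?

14/3

DE = (-2, 2, 0) and DF = (0, 2, 4), so a normal is n = DE × DF = (8, 8, -4).
n = (8, 8, -4); n·P − 36 = 56; |n| = 12; distance = 56/12 = 14/3.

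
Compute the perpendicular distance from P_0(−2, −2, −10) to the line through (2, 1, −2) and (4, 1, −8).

7

A direction vector is d = (2, 0, −6).
AP = (−4, −3, −8), and AP × d = (18, −40, 6).
|AP × d|² = 1960 and |d|² = 40, so the distance is √(1960/40) = √49 = 7.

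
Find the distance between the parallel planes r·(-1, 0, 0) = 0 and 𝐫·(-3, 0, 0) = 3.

Divide the second equation by 3 to match normals: -x = 1.
Both planes have normal n = (-1, 0, 0), |n| = 1. Any point on the first plane is at distance |1 − 0|/|n| = 1/1 = 1 from the second.

1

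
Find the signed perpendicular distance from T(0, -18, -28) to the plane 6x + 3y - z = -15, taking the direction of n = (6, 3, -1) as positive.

n·T − (-15) = -11.
|n| = √46, so the signed distance is -11/√46.

-11/√46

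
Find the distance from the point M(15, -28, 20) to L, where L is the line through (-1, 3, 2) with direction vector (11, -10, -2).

√641

Direction vector d = (11, -10, -2).
AP = (16, -31, 18), and AP × d = (242, 230, 181).
|AP × d|² = 144225 and |d|² = 225, so the distance is √(144225/225) = √641.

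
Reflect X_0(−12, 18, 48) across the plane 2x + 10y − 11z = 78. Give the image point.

With n = (2, 10, −11), the signed offset is (n·X_0 − 78)/|n|² = -450/225 = -2.
X_0' = X_0 − 2t·n = (−12, 18, 48) − (-4)·(2, 10, −11) = (−4, 58, 4).

(-4, 58, 4)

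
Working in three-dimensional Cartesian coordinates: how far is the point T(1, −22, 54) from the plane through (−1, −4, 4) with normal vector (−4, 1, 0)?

26√17/17

The plane has equation n·(r − (−1, −4, 4)) = 0, i.e. n·r = 0.
d = |(-4)·1 + 1·(-22) − 0| / √(16 + 1 + 0) = |-26| / √17 = 26/√17.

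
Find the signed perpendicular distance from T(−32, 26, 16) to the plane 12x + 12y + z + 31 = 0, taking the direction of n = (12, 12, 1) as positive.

n·T − (-31) = -25.
|n| = 17, so the signed distance is -25/17.

-25/17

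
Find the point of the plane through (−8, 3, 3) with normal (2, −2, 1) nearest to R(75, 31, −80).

The perpendicular from R has direction n = (2, −2, 1): r = (75, 31, −80) + λ(2, −2, 1).
Substitute into the plane: n·(R + λn) = -19 gives 8 + 9λ = -19, so λ = -3.
Foot = (75, 31, −80) + (-3)·(2, −2, 1) = (69, 37, −83).

(69, 37, -83)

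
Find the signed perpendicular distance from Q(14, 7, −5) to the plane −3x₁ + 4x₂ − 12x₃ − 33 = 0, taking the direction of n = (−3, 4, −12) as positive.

n·Q − 33 = 13.
|n| = 13, so the signed distance is 13/13 = 1.

1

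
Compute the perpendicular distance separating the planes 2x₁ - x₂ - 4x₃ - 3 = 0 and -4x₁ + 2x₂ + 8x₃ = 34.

20√21/21

Divide the second equation by -2 to match normals: 2x₁ - x₂ - 4x₃ = -17.
With common normal n = (2, -1, -4) (|n| = √21), the distance is |3 − (-17)|/|n| = 20/√21 = 20√21/21.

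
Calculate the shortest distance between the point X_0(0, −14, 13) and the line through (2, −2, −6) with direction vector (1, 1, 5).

Direction vector d = (1, 1, 5).
AP = (−2, −12, 19), and AP × d = (−79, 29, 10).
|AP × d|² = 7182 and |d|² = 27, so the distance is √(7182/27) = √266.

√266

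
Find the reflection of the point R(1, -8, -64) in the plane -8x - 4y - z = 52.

n = (-8, -4, -1), |n|² = 81, n·R − 52 = 36, so t = 36/81 = 4/9.
Foot F = R − (4/9)·n = (41/9, -56/9, -572/9); the reflection is 2F − R = (73/9, -40/9, -568/9).

(73/9, -40/9, -568/9)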